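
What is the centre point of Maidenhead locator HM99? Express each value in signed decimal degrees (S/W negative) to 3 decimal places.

39.500, -21.000

Field H=7, M=12: +7·20° lon, +12·10° lat → SW at lon -40°, lat 30°.
Square 9, 9: +9·2° lon, +9·1° lat → SW at lon -22°, lat 39°.
Cell spans 2° lon × 1° lat. Centre is SW corner plus half of each.
latitude 39.500, longitude -21.000.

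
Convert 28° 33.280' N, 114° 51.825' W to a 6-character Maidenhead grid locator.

Offset from 180°W / 90°S: lon 65.1363°, lat 118.5547°.
Field: lon ⌊65.1363/20⌋ = 3 → D; lat ⌊118.5547/10⌋ = 11 → L.
Square: lon ⌊5.1363/2⌋ = 2; lat ⌊8.5547/1⌋ = 8.
Subsquare: lon ⌊1.1363/0.0833333⌋ = 13 → n; lat ⌊0.5547/0.0416667⌋ = 13 → n.

DL28nn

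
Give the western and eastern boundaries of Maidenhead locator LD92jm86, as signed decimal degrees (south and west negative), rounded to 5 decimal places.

58.81667, 58.82500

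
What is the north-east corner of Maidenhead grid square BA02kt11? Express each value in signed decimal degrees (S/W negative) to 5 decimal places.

-87.20000, -159.15000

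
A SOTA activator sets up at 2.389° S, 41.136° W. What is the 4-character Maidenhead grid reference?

Shift to the Maidenhead origin (180°W, 90°S): lon 138.86, lat 87.61.
Field: lon ⌊138.86/20⌋ = 6 → G; lat ⌊87.61/10⌋ = 8 → I.
Square: lon ⌊18.86/2⌋ = 9; lat ⌊7.61/1⌋ = 7.

GI97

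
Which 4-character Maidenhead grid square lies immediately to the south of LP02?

LP01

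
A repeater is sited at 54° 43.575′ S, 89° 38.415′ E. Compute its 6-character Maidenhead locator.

ND45tg

Add 180° to longitude and 90° to latitude: 269.6402, 35.2737.
Field: 269.6402/20 → 13 → N, 35.2737/10 → 3 → D; chars ND.
Square: 9.6402/2 → 4, 5.2737/1 → 5; chars 45.
Subsquare: 1.6402/0.0833333 → 19 → t, 0.2737/0.0416667 → 6 → g; chars tg.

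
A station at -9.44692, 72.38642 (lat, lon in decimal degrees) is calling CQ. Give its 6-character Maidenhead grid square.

Add 180° to longitude and 90° to latitude: 252.3864, 80.5531.
Field (20°×10°, letters A–R): 252.3864/20 → 12 → M, 80.5531/10 → 8 → I; chars MI.
Square (2°×1°, digits 0–9): 12.3864/2 → 6, 0.5531/1 → 0; chars 60.
Subsquare (5′×2.5′, letters a–x): 0.3864/0.0833333 → 4 → e, 0.5531/0.0416667 → 13 → n; chars en.

MI60en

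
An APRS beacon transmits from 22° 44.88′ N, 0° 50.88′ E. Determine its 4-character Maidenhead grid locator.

Shift to the Maidenhead origin (180°W, 90°S): lon 180.85, lat 112.75.
Field: lon ⌊180.85/20⌋ = 9 → J; lat ⌊112.75/10⌋ = 11 → L.
Square: lon ⌊0.85/2⌋ = 0; lat ⌊2.75/1⌋ = 2.

JL02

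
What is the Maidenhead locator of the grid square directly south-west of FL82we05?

FL82ve94

Longitude extended square 0; −1 → -1, wraps to 9, carry into subsquare.
Longitude subsquare w = 22; −1 → 21 = v.
Latitude extended square 5; −1 → 4.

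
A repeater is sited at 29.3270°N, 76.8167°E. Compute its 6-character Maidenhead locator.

Add 180° to longitude and 90° to latitude: 256.8167, 119.3270.
Field: lon ⌊256.8167/20⌋ = 12 → M; lat ⌊119.3270/10⌋ = 11 → L.
Square: lon ⌊16.8167/2⌋ = 8; lat ⌊9.3270/1⌋ = 9.
Subsquare: lon ⌊0.8167/0.0833333⌋ = 9 → j; lat ⌊0.3270/0.0416667⌋ = 7 → h.

ML89jh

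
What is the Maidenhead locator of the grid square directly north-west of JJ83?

Longitude square 8; −1 → 7.
Latitude square 3; +1 → 4.

JJ74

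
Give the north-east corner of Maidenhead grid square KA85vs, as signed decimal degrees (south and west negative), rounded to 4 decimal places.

-84.2083, 37.8333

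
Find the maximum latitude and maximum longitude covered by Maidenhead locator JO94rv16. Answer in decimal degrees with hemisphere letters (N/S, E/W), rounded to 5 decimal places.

54.90417° N, 19.43333° E

Field J=9, O=14: +9·20° lon, +14·10° lat → SW at lon 0°, lat 50°.
Square 9, 4: +9·2° lon, +4·1° lat → SW at lon 18°, lat 54°.
Subsquare r=17, v=21: +17·0.0833333° lon, +21·0.0416667° lat → SW at lon 19.4167°, lat 54.875°.
Extended square 1, 6: +1·0.00833333° lon, +6·0.00416667° lat → SW at lon 19.425°, lat 54.9°.
Cell spans 0.00833333° lon × 0.00416667° lat. NE corner is SW corner plus one full cell.
latitude 54.90417° N, longitude 19.43333° E.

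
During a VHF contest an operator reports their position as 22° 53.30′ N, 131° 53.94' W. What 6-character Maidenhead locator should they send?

Shift to the Maidenhead origin (180°W, 90°S): lon 48.1010, lat 112.8883.
Field (20°×10°, letters A–R): 48.1010/20 → 2 → C, 112.8883/10 → 11 → L; chars CL.
Square (2°×1°, digits 0–9): 8.1010/2 → 4, 2.8883/1 → 2; chars 42.
Subsquare (5′×2.5′, letters a–x): 0.1010/0.0833333 → 1 → b, 0.8883/0.0416667 → 21 → v; chars bv.

CL42bv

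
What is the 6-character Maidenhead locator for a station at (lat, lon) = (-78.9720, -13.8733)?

IB31ba

Shift to the Maidenhead origin (180°W, 90°S): lon 166.1267, lat 11.0280.
Field: lon ⌊166.1267/20⌋ = 8 → I; lat ⌊11.0280/10⌋ = 1 → B.
Square: lon ⌊6.1267/2⌋ = 3; lat ⌊1.0280/1⌋ = 1.
Subsquare: lon ⌊0.1267/0.0833333⌋ = 1 → b; lat ⌊0.0280/0.0416667⌋ = 0 → a.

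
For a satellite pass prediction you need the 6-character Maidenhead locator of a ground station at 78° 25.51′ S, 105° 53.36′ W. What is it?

DB71bn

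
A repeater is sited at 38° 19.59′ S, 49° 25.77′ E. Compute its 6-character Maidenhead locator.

LF41rq

Shift to the Maidenhead origin (180°W, 90°S): lon 229.4295, lat 51.6735.
Field: 229.4295/20 → 11 → L, 51.6735/10 → 5 → F; chars LF.
Square: 9.4295/2 → 4, 1.6735/1 → 1; chars 41.
Subsquare: 1.4295/0.0833333 → 17 → r, 0.6735/0.0416667 → 16 → q; chars rq.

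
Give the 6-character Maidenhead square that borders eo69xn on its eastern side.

EO79an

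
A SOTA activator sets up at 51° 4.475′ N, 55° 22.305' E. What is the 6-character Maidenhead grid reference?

Offset from 180°W / 90°S: lon 235.3717°, lat 141.0746°.
Field: lon ⌊235.3717/20⌋ = 11 → L; lat ⌊141.0746/10⌋ = 14 → O.
Square: lon ⌊15.3717/2⌋ = 7; lat ⌊1.0746/1⌋ = 1.
Subsquare: lon ⌊1.3717/0.0833333⌋ = 16 → q; lat ⌊0.0746/0.0416667⌋ = 1 → b.

LO71qb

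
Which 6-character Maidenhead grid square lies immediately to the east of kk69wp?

KK69xp

Longitude subsquare w = 22; +1 → 23 = x.
The latitude characters are unchanged.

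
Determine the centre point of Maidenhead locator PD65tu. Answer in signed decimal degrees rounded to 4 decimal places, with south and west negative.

Field P=15, D=3: +15·20° lon, +3·10° lat → SW at lon 120°, lat -60°.
Square 6, 5: +6·2° lon, +5·1° lat → SW at lon 132°, lat -55°.
Subsquare t=19, u=20: +19·0.0833333° lon, +20·0.0416667° lat → SW at lon 133.583°, lat -54.1667°.
Cell spans 0.0833333° lon × 0.0416667° lat. Centre is SW corner plus half of each.
latitude -54.1458, longitude 133.6250.

-54.1458, 133.6250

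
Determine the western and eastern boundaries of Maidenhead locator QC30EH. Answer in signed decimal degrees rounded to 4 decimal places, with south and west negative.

Field Q=16, C=2: +16·20° lon, +2·10° lat → SW at lon 140°, lat -70°.
Square 3, 0: +3·2° lon, +0·1° lat → SW at lon 146°, lat -70°.
Subsquare e=4, h=7: +4·0.0833333° lon, +7·0.0416667° lat → SW at lon 146.333°, lat -69.7083°.
Cell spans 0.0833333° lon × 0.0416667° lat.
west 146.3333, east 146.4167.

146.3333, 146.4167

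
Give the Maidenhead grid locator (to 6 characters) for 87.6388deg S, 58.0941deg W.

GA02wi

Offset from 180°W / 90°S: lon 121.9059°, lat 2.3612°.
Field: 121.9059/20 → 6 → G, 2.3612/10 → 0 → A; chars GA.
Square: 1.9059/2 → 0, 2.3612/1 → 2; chars 02.
Subsquare: 1.9059/0.0833333 → 22 → w, 0.3612/0.0416667 → 8 → i; chars wi.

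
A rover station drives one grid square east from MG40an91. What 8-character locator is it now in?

Longitude extended square 9; +1 → 10, wraps to 0, carry into subsquare.
Longitude subsquare a = 0; +1 → 1 = b.
The latitude characters are unchanged.

MG40bn01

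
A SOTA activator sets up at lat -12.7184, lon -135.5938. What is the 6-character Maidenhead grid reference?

CH27eg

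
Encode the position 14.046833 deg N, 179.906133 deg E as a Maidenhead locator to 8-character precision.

RK94wb81

Shift to the Maidenhead origin (180°W, 90°S): lon 359.90613, lat 104.04683.
Field: lon ⌊359.90613/20⌋ = 17 → R; lat ⌊104.04683/10⌋ = 10 → K.
Square: lon ⌊19.90613/2⌋ = 9; lat ⌊4.04683/1⌋ = 4.
Subsquare: lon ⌊1.90613/0.0833333⌋ = 22 → w; lat ⌊0.04683/0.0416667⌋ = 1 → b.
Extended square: lon ⌊0.07280/0.00833333⌋ = 8; lat ⌊0.00517/0.00416667⌋ = 1.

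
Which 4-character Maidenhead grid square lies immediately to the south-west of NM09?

MM98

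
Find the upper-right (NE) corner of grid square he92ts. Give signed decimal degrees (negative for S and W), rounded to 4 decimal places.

-47.2083, -20.3333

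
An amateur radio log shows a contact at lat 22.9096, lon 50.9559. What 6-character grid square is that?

LL52lv

Offset from 180°W / 90°S: lon 230.9559°, lat 112.9096°.
Field (20°×10°, letters A–R): lon ⌊230.9559/20⌋ = 11 → L; lat ⌊112.9096/10⌋ = 11 → L.
Square (2°×1°, digits 0–9): lon ⌊10.9559/2⌋ = 5; lat ⌊2.9096/1⌋ = 2.
Subsquare (5′×2.5′, letters a–x): lon ⌊0.9559/0.0833333⌋ = 11 → l; lat ⌊0.9096/0.0416667⌋ = 21 → v.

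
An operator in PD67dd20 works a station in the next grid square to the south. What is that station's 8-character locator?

PD67dc29

Latitude extended square 0; −1 → -1, wraps to 9, carry into subsquare.
Latitude subsquare d = 3; −1 → 2 = c.
The longitude characters are unchanged.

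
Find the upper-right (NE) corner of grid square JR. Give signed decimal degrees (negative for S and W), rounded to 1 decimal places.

90.0, 20.0

Field J=9, R=17: +9·20° lon, +17·10° lat → SW at lon 0°, lat 80°.
Cell spans 20° lon × 10° lat. NE corner is SW corner plus one full cell.
latitude 90.0, longitude 20.0.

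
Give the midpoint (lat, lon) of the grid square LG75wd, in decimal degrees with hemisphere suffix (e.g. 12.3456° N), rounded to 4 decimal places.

24.8542° S, 55.8750° E

Field L=11, G=6: +11·20° lon, +6·10° lat → SW at lon 40°, lat -30°.
Square 7, 5: +7·2° lon, +5·1° lat → SW at lon 54°, lat -25°.
Subsquare w=22, d=3: +22·0.0833333° lon, +3·0.0416667° lat → SW at lon 55.8333°, lat -24.875°.
Cell spans 0.0833333° lon × 0.0416667° lat. Centre is SW corner plus half of each.
latitude 24.8542° S, longitude 55.8750° E.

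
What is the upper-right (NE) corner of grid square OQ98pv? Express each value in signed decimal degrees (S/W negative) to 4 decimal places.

78.9167, 119.3333

Field O=14, Q=16: +14·20° lon, +16·10° lat → SW at lon 100°, lat 70°.
Square 9, 8: +9·2° lon, +8·1° lat → SW at lon 118°, lat 78°.
Subsquare p=15, v=21: +15·0.0833333° lon, +21·0.0416667° lat → SW at lon 119.25°, lat 78.875°.
Cell spans 0.0833333° lon × 0.0416667° lat. NE corner is SW corner plus one full cell.
latitude 78.9167, longitude 119.3333.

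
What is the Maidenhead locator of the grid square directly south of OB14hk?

OB14hj

Latitude subsquare k = 10; −1 → 9 = j.
The longitude characters are unchanged.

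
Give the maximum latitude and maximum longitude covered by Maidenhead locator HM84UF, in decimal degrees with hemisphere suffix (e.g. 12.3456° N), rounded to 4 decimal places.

34.2500° N, 22.2500° W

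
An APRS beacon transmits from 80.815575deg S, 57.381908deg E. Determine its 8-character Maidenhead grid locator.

LA89qe54

Offset from 180°W / 90°S: lon 237.38191°, lat 9.18443°.
Field: 237.38191/20 → 11 → L, 9.18443/10 → 0 → A; chars LA.
Square: 17.38191/2 → 8, 9.18443/1 → 9; chars 89.
Subsquare: 1.38191/0.0833333 → 16 → q, 0.18443/0.0416667 → 4 → e; chars qe.
Extended square: 0.04857/0.00833333 → 5, 0.01776/0.00416667 → 4; chars 54.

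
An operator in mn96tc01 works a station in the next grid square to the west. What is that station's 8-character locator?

MN96sc91

Longitude extended square 0; −1 → -1, wraps to 9, carry into subsquare.
Longitude subsquare t = 19; −1 → 18 = s.
The latitude characters are unchanged.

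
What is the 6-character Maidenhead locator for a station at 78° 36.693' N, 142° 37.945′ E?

Shift to the Maidenhead origin (180°W, 90°S): lon 322.6324, lat 168.6115.
Field: 322.6324/20 → 16 → Q, 168.6115/10 → 16 → Q; chars QQ.
Square: 2.6324/2 → 1, 8.6115/1 → 8; chars 18.
Subsquare: 0.6324/0.0833333 → 7 → h, 0.6115/0.0416667 → 14 → o; chars ho.

QQ18ho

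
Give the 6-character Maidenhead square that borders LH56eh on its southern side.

LH56eg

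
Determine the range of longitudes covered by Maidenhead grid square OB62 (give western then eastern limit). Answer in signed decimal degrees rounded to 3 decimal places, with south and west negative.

112.000, 114.000

Field O=14, B=1: +14·20° lon, +1·10° lat → SW at lon 100°, lat -80°.
Square 6, 2: +6·2° lon, +2·1° lat → SW at lon 112°, lat -78°.
Cell spans 2° lon × 1° lat.
west 112.000, east 114.000.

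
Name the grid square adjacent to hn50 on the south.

HM59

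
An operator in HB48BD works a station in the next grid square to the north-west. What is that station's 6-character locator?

Longitude subsquare b = 1; −1 → 0 = a.
Latitude subsquare d = 3; +1 → 4 = e.

HB48ae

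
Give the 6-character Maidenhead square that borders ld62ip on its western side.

LD62hp

Longitude subsquare i = 8; −1 → 7 = h.
The latitude characters are unchanged.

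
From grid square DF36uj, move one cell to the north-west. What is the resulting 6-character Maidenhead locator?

Longitude subsquare u = 20; −1 → 19 = t.
Latitude subsquare j = 9; +1 → 10 = k.

DF36tk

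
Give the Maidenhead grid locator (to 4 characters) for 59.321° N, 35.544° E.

KO79

Offset from 180°W / 90°S: lon 215.54°, lat 149.32°.
Field: lon ⌊215.54/20⌋ = 10 → K; lat ⌊149.32/10⌋ = 14 → O.
Square: lon ⌊15.54/2⌋ = 7; lat ⌊9.32/1⌋ = 9.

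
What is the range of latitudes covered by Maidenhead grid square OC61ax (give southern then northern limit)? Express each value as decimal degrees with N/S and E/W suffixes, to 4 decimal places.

68.0417° S, 68.0000° S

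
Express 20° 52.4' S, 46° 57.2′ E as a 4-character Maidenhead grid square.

Offset from 180°W / 90°S: lon 226.95°, lat 69.13°.
Field: 226.95/20 → 11 → L, 69.13/10 → 6 → G; chars LG.
Square: 6.95/2 → 3, 9.13/1 → 9; chars 39.

LG39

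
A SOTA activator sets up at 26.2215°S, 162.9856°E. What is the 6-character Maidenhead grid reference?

RG13ls

Shift to the Maidenhead origin (180°W, 90°S): lon 342.9856, lat 63.7785.
Field (20°×10°, letters A–R): lon ⌊342.9856/20⌋ = 17 → R; lat ⌊63.7785/10⌋ = 6 → G.
Square (2°×1°, digits 0–9): lon ⌊2.9856/2⌋ = 1; lat ⌊3.7785/1⌋ = 3.
Subsquare (5′×2.5′, letters a–x): lon ⌊0.9856/0.0833333⌋ = 11 → l; lat ⌊0.7785/0.0416667⌋ = 18 → s.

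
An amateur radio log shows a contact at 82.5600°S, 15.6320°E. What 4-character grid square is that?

JA77

Add 180° to longitude and 90° to latitude: 195.63, 7.44.
Field (20°×10°, letters A–R): 195.63/20 → 9 → J, 7.44/10 → 0 → A; chars JA.
Square (2°×1°, digits 0–9): 15.63/2 → 7, 7.44/1 → 7; chars 77.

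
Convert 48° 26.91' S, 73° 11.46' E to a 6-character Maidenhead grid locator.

ME61on

Shift to the Maidenhead origin (180°W, 90°S): lon 253.1910, lat 41.5515.
Field (20°×10°, letters A–R): 253.1910/20 → 12 → M, 41.5515/10 → 4 → E; chars ME.
Square (2°×1°, digits 0–9): 13.1910/2 → 6, 1.5515/1 → 1; chars 61.
Subsquare (5′×2.5′, letters a–x): 1.1910/0.0833333 → 14 → o, 0.5515/0.0416667 → 13 → n; chars on.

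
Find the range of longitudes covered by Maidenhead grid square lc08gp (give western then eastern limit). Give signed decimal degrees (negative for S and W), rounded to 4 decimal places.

40.5000, 40.5833

Field L=11, C=2: +11·20° lon, +2·10° lat → SW at lon 40°, lat -70°.
Square 0, 8: +0·2° lon, +8·1° lat → SW at lon 40°, lat -62°.
Subsquare g=6, p=15: +6·0.0833333° lon, +15·0.0416667° lat → SW at lon 40.5°, lat -61.375°.
Cell spans 0.0833333° lon × 0.0416667° lat.
west 40.5000, east 40.5833.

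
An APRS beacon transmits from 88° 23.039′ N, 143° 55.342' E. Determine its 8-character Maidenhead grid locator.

QR18xj02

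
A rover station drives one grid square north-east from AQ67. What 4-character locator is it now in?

Longitude square 6; +1 → 7.
Latitude square 7; +1 → 8.

AQ78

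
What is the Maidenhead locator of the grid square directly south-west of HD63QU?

Longitude subsquare q = 16; −1 → 15 = p.
Latitude subsquare u = 20; −1 → 19 = t.

HD63pt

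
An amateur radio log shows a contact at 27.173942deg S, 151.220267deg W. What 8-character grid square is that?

BG42jt38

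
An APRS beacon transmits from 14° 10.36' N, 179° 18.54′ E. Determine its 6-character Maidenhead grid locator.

RK94pe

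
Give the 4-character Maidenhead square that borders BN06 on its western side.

Longitude square 0; −1 → -1, wraps to 9, carry into field.
Longitude field B = 1; −1 → 0 = A.
The latitude characters are unchanged.

AN96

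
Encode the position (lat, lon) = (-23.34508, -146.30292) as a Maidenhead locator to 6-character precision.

BG66up

Offset from 180°W / 90°S: lon 33.6971°, lat 66.6549°.
Field (20°×10°, letters A–R): lon ⌊33.6971/20⌋ = 1 → B; lat ⌊66.6549/10⌋ = 6 → G.
Square (2°×1°, digits 0–9): lon ⌊13.6971/2⌋ = 6; lat ⌊6.6549/1⌋ = 6.
Subsquare (5′×2.5′, letters a–x): lon ⌊1.6971/0.0833333⌋ = 20 → u; lat ⌊0.6549/0.0416667⌋ = 15 → p.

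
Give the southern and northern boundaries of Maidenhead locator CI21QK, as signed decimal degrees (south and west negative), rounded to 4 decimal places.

-8.5833, -8.5417

Field C=2, I=8: +2·20° lon, +8·10° lat → SW at lon -140°, lat -10°.
Square 2, 1: +2·2° lon, +1·1° lat → SW at lon -136°, lat -9°.
Subsquare q=16, k=10: +16·0.0833333° lon, +10·0.0416667° lat → SW at lon -134.667°, lat -8.58333°.
Cell spans 0.0833333° lon × 0.0416667° lat.
south -8.5833, north -8.5417.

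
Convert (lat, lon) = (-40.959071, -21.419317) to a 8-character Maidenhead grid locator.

HE99ga99

Shift to the Maidenhead origin (180°W, 90°S): lon 158.58068, lat 49.04093.
Field (20°×10°, letters A–R): lon ⌊158.58068/20⌋ = 7 → H; lat ⌊49.04093/10⌋ = 4 → E.
Square (2°×1°, digits 0–9): lon ⌊18.58068/2⌋ = 9; lat ⌊9.04093/1⌋ = 9.
Subsquare (5′×2.5′, letters a–x): lon ⌊0.58068/0.0833333⌋ = 6 → g; lat ⌊0.04093/0.0416667⌋ = 0 → a.
Extended square (30″×15″, digits 0–9): lon ⌊0.08068/0.00833333⌋ = 9; lat ⌊0.04093/0.00416667⌋ = 9.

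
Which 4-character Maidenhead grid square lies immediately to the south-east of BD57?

BD66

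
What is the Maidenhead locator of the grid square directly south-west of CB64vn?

CB64um

Longitude subsquare v = 21; −1 → 20 = u.
Latitude subsquare n = 13; −1 → 12 = m.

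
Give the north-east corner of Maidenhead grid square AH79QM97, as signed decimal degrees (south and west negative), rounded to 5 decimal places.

Field A=0, H=7: +0·20° lon, +7·10° lat → SW at lon -180°, lat -20°.
Square 7, 9: +7·2° lon, +9·1° lat → SW at lon -166°, lat -11°.
Subsquare q=16, m=12: +16·0.0833333° lon, +12·0.0416667° lat → SW at lon -164.667°, lat -10.5°.
Extended square 9, 7: +9·0.00833333° lon, +7·0.00416667° lat → SW at lon -164.592°, lat -10.4708°.
Cell spans 0.00833333° lon × 0.00416667° lat. NE corner is SW corner plus one full cell.
latitude -10.46667, longitude -164.58333.

-10.46667, -164.58333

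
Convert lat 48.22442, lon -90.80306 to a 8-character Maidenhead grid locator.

EN48of33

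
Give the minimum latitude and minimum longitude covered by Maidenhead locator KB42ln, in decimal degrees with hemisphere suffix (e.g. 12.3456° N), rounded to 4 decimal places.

Field K=10, B=1: +10·20° lon, +1·10° lat → SW at lon 20°, lat -80°.
Square 4, 2: +4·2° lon, +2·1° lat → SW at lon 28°, lat -78°.
Subsquare l=11, n=13: +11·0.0833333° lon, +13·0.0416667° lat → SW at lon 28.9167°, lat -77.4583°.
latitude 77.4583° S, longitude 28.9167° E.

77.4583° S, 28.9167° E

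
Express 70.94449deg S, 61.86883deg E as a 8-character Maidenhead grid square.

Add 180° to longitude and 90° to latitude: 241.86883, 19.05551.
Field: 241.86883/20 → 12 → M, 19.05551/10 → 1 → B; chars MB.
Square: 1.86883/2 → 0, 9.05551/1 → 9; chars 09.
Subsquare: 1.86883/0.0833333 → 22 → w, 0.05551/0.0416667 → 1 → b; chars wb.
Extended square: 0.03550/0.00833333 → 4, 0.01384/0.00416667 → 3; chars 43.

MB09wb43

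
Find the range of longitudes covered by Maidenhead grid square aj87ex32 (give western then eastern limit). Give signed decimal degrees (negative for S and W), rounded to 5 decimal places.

Field A=0, J=9: +0·20° lon, +9·10° lat → SW at lon -180°, lat 0°.
Square 8, 7: +8·2° lon, +7·1° lat → SW at lon -164°, lat 7°.
Subsquare e=4, x=23: +4·0.0833333° lon, +23·0.0416667° lat → SW at lon -163.667°, lat 7.95833°.
Extended square 3, 2: +3·0.00833333° lon, +2·0.00416667° lat → SW at lon -163.642°, lat 7.96667°.
Cell spans 0.00833333° lon × 0.00416667° lat.
west -163.64167, east -163.63333.

-163.64167, -163.63333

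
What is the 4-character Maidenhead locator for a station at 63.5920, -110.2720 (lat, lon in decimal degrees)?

DP43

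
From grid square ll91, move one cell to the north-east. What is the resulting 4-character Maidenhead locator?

Longitude square 9; +1 → 10, wraps to 0, carry into field.
Longitude field L = 11; +1 → 12 = M.
Latitude square 1; +1 → 2.

ML02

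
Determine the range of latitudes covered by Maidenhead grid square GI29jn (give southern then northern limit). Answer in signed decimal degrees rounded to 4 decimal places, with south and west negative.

-0.4583, -0.4167

Field G=6, I=8: +6·20° lon, +8·10° lat → SW at lon -60°, lat -10°.
Square 2, 9: +2·2° lon, +9·1° lat → SW at lon -56°, lat -1°.
Subsquare j=9, n=13: +9·0.0833333° lon, +13·0.0416667° lat → SW at lon -55.25°, lat -0.458333°.
Cell spans 0.0833333° lon × 0.0416667° lat.
south -0.4583, north -0.4167.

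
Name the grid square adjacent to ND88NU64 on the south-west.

Longitude extended square 6; −1 → 5.
Latitude extended square 4; −1 → 3.

ND88nu53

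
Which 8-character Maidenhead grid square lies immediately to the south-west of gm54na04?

GM54ma93

Longitude extended square 0; −1 → -1, wraps to 9, carry into subsquare.
Longitude subsquare n = 13; −1 → 12 = m.
Latitude extended square 4; −1 → 3.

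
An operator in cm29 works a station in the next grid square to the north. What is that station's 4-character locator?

CN20

Latitude square 9; +1 → 10, wraps to 0, carry into field.
Latitude field M = 12; +1 → 13 = N.
The longitude characters are unchanged.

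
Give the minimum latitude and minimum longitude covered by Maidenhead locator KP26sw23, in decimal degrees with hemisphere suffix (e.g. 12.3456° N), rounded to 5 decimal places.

66.92917° N, 25.51667° E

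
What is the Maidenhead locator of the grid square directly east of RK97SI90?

Longitude extended square 9; +1 → 10, wraps to 0, carry into subsquare.
Longitude subsquare s = 18; +1 → 19 = t.
The latitude characters are unchanged.

RK97ti00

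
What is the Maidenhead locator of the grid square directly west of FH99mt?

Longitude subsquare m = 12; −1 → 11 = l.
The latitude characters are unchanged.

FH99lt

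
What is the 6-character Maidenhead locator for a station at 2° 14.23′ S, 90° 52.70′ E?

NI57ks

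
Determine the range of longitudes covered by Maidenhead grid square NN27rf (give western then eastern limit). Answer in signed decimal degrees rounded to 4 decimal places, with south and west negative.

Field N=13, N=13: +13·20° lon, +13·10° lat → SW at lon 80°, lat 40°.
Square 2, 7: +2·2° lon, +7·1° lat → SW at lon 84°, lat 47°.
Subsquare r=17, f=5: +17·0.0833333° lon, +5·0.0416667° lat → SW at lon 85.4167°, lat 47.2083°.
Cell spans 0.0833333° lon × 0.0416667° lat.
west 85.4167, east 85.5000.

85.4167, 85.5000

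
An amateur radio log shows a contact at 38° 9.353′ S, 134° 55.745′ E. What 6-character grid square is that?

Shift to the Maidenhead origin (180°W, 90°S): lon 314.9291, lat 51.8441.
Field: 314.9291/20 → 15 → P, 51.8441/10 → 5 → F; chars PF.
Square: 14.9291/2 → 7, 1.8441/1 → 1; chars 71.
Subsquare: 0.9291/0.0833333 → 11 → l, 0.8441/0.0416667 → 20 → u; chars lu.

PF71lu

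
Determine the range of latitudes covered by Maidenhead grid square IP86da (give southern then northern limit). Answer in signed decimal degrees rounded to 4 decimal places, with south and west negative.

66.0000, 66.0417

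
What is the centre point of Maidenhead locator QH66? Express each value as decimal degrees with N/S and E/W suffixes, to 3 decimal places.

Field Q=16, H=7: +16·20° lon, +7·10° lat → SW at lon 140°, lat -20°.
Square 6, 6: +6·2° lon, +6·1° lat → SW at lon 152°, lat -14°.
Cell spans 2° lon × 1° lat. Centre is SW corner plus half of each.
latitude 13.500° S, longitude 153.000° E.

13.500° S, 153.000° E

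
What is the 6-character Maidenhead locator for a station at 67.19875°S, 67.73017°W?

Offset from 180°W / 90°S: lon 112.2698°, lat 22.8012°.
Field: lon ⌊112.2698/20⌋ = 5 → F; lat ⌊22.8012/10⌋ = 2 → C.
Square: lon ⌊12.2698/2⌋ = 6; lat ⌊2.8012/1⌋ = 2.
Subsquare: lon ⌊0.2698/0.0833333⌋ = 3 → d; lat ⌊0.8012/0.0416667⌋ = 19 → t.

FC62dt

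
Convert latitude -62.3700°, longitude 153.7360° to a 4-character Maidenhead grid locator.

Offset from 180°W / 90°S: lon 333.74°, lat 27.63°.
Field: lon ⌊333.74/20⌋ = 16 → Q; lat ⌊27.63/10⌋ = 2 → C.
Square: lon ⌊13.74/2⌋ = 6; lat ⌊7.63/1⌋ = 7.

QC67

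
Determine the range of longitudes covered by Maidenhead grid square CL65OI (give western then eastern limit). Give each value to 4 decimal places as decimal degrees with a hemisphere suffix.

126.8333° W, 126.7500° W

Field C=2, L=11: +2·20° lon, +11·10° lat → SW at lon -140°, lat 20°.
Square 6, 5: +6·2° lon, +5·1° lat → SW at lon -128°, lat 25°.
Subsquare o=14, i=8: +14·0.0833333° lon, +8·0.0416667° lat → SW at lon -126.833°, lat 25.3333°.
Cell spans 0.0833333° lon × 0.0416667° lat.
west 126.8333° W, east 126.7500° W.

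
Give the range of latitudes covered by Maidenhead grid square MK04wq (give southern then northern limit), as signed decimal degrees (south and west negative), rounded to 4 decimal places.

Field M=12, K=10: +12·20° lon, +10·10° lat → SW at lon 60°, lat 10°.
Square 0, 4: +0·2° lon, +4·1° lat → SW at lon 60°, lat 14°.
Subsquare w=22, q=16: +22·0.0833333° lon, +16·0.0416667° lat → SW at lon 61.8333°, lat 14.6667°.
Cell spans 0.0833333° lon × 0.0416667° lat.
south 14.6667, north 14.7083.

14.6667, 14.7083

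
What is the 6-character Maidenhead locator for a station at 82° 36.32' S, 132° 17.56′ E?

Shift to the Maidenhead origin (180°W, 90°S): lon 312.2927, lat 7.3947.
Field: 312.2927/20 → 15 → P, 7.3947/10 → 0 → A; chars PA.
Square: 12.2927/2 → 6, 7.3947/1 → 7; chars 67.
Subsquare: 0.2927/0.0833333 → 3 → d, 0.3947/0.0416667 → 9 → j; chars dj.

PA67dj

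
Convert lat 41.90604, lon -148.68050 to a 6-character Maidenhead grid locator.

BN51pv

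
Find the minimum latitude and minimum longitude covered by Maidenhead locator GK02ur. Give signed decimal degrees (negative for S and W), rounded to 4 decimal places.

Field G=6, K=10: +6·20° lon, +10·10° lat → SW at lon -60°, lat 10°.
Square 0, 2: +0·2° lon, +2·1° lat → SW at lon -60°, lat 12°.
Subsquare u=20, r=17: +20·0.0833333° lon, +17·0.0416667° lat → SW at lon -58.3333°, lat 12.7083°.
latitude 12.7083, longitude -58.3333.

12.7083, -58.3333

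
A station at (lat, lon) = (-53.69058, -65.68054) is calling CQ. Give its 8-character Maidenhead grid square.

Offset from 180°W / 90°S: lon 114.31946°, lat 36.30942°.
Field (20°×10°, letters A–R): lon ⌊114.31946/20⌋ = 5 → F; lat ⌊36.30942/10⌋ = 3 → D.
Square (2°×1°, digits 0–9): lon ⌊14.31946/2⌋ = 7; lat ⌊6.30942/1⌋ = 6.
Subsquare (5′×2.5′, letters a–x): lon ⌊0.31946/0.0833333⌋ = 3 → d; lat ⌊0.30942/0.0416667⌋ = 7 → h.
Extended square (30″×15″, digits 0–9): lon ⌊0.06946/0.00833333⌋ = 8; lat ⌊0.01775/0.00416667⌋ = 4.

FD76dh84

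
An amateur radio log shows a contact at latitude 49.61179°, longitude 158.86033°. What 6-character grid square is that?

Add 180° to longitude and 90° to latitude: 338.8603, 139.6118.
Field: lon ⌊338.8603/20⌋ = 16 → Q; lat ⌊139.6118/10⌋ = 13 → N.
Square: lon ⌊18.8603/2⌋ = 9; lat ⌊9.6118/1⌋ = 9.
Subsquare: lon ⌊0.8603/0.0833333⌋ = 10 → k; lat ⌊0.6118/0.0416667⌋ = 14 → o.

QN99ko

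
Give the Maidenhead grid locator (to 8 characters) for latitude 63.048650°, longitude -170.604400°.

AP43qb71

Shift to the Maidenhead origin (180°W, 90°S): lon 9.39560, lat 153.04865.
Field (20°×10°, letters A–R): 9.39560/20 → 0 → A, 153.04865/10 → 15 → P; chars AP.
Square (2°×1°, digits 0–9): 9.39560/2 → 4, 3.04865/1 → 3; chars 43.
Subsquare (5′×2.5′, letters a–x): 1.39560/0.0833333 → 16 → q, 0.04865/0.0416667 → 1 → b; chars qb.
Extended square (30″×15″, digits 0–9): 0.06227/0.00833333 → 7, 0.00698/0.00416667 → 1; chars 71.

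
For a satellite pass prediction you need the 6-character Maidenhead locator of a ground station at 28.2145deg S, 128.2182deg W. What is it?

Add 180° to longitude and 90° to latitude: 51.7818, 61.7855.
Field: lon ⌊51.7818/20⌋ = 2 → C; lat ⌊61.7855/10⌋ = 6 → G.
Square: lon ⌊11.7818/2⌋ = 5; lat ⌊1.7855/1⌋ = 1.
Subsquare: lon ⌊1.7818/0.0833333⌋ = 21 → v; lat ⌊0.7855/0.0416667⌋ = 18 → s.

CG51vs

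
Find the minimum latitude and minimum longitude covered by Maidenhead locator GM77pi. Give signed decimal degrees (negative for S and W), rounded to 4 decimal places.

37.3333, -44.7500

Field G=6, M=12: +6·20° lon, +12·10° lat → SW at lon -60°, lat 30°.
Square 7, 7: +7·2° lon, +7·1° lat → SW at lon -46°, lat 37°.
Subsquare p=15, i=8: +15·0.0833333° lon, +8·0.0416667° lat → SW at lon -44.75°, lat 37.3333°.
latitude 37.3333, longitude -44.7500.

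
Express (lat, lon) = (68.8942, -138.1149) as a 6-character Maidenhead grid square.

CP08wv

Shift to the Maidenhead origin (180°W, 90°S): lon 41.8851, lat 158.8942.
Field: 41.8851/20 → 2 → C, 158.8942/10 → 15 → P; chars CP.
Square: 1.8851/2 → 0, 8.8942/1 → 8; chars 08.
Subsquare: 1.8851/0.0833333 → 22 → w, 0.8942/0.0416667 → 21 → v; chars wv.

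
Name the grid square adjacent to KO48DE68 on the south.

Latitude extended square 8; −1 → 7.
The longitude characters are unchanged.

KO48de67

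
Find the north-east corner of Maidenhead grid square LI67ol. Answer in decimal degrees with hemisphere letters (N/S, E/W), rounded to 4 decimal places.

Field L=11, I=8: +11·20° lon, +8·10° lat → SW at lon 40°, lat -10°.
Square 6, 7: +6·2° lon, +7·1° lat → SW at lon 52°, lat -3°.
Subsquare o=14, l=11: +14·0.0833333° lon, +11·0.0416667° lat → SW at lon 53.1667°, lat -2.54167°.
Cell spans 0.0833333° lon × 0.0416667° lat. NE corner is SW corner plus one full cell.
latitude 2.5000° S, longitude 53.2500° E.

2.5000° S, 53.2500° E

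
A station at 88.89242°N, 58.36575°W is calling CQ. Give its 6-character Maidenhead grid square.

GR08tv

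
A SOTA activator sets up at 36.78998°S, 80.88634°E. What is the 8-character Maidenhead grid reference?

Add 180° to longitude and 90° to latitude: 260.88634, 53.21002.
Field (20°×10°, letters A–R): lon ⌊260.88634/20⌋ = 13 → N; lat ⌊53.21002/10⌋ = 5 → F.
Square (2°×1°, digits 0–9): lon ⌊0.88634/2⌋ = 0; lat ⌊3.21002/1⌋ = 3.
Subsquare (5′×2.5′, letters a–x): lon ⌊0.88634/0.0833333⌋ = 10 → k; lat ⌊0.21002/0.0416667⌋ = 5 → f.
Extended square (30″×15″, digits 0–9): lon ⌊0.05301/0.00833333⌋ = 6; lat ⌊0.00169/0.00416667⌋ = 0.

NF03kf60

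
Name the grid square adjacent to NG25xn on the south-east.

NG35am

Longitude subsquare x = 23; +1 → 24, wraps to 0 = a, carry into square.
Longitude square 2; +1 → 3.
Latitude subsquare n = 13; −1 → 12 = m.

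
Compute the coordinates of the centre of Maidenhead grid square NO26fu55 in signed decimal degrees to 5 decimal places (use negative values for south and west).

56.85625, 84.46250

Field N=13, O=14: +13·20° lon, +14·10° lat → SW at lon 80°, lat 50°.
Square 2, 6: +2·2° lon, +6·1° lat → SW at lon 84°, lat 56°.
Subsquare f=5, u=20: +5·0.0833333° lon, +20·0.0416667° lat → SW at lon 84.4167°, lat 56.8333°.
Extended square 5, 5: +5·0.00833333° lon, +5·0.00416667° lat → SW at lon 84.4583°, lat 56.8542°.
Cell spans 0.00833333° lon × 0.00416667° lat. Centre is SW corner plus half of each.
latitude 56.85625, longitude 84.46250.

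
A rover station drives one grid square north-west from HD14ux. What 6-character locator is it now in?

HD15ta

Longitude subsquare u = 20; −1 → 19 = t.
Latitude subsquare x = 23; +1 → 24, wraps to 0 = a, carry into square.
Latitude square 4; +1 → 5.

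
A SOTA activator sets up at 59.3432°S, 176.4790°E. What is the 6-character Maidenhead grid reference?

Shift to the Maidenhead origin (180°W, 90°S): lon 356.4790, lat 30.6568.
Field: lon ⌊356.4790/20⌋ = 17 → R; lat ⌊30.6568/10⌋ = 3 → D.
Square: lon ⌊16.4790/2⌋ = 8; lat ⌊0.6568/1⌋ = 0.
Subsquare: lon ⌊0.4790/0.0833333⌋ = 5 → f; lat ⌊0.6568/0.0416667⌋ = 15 → p.

RD80fp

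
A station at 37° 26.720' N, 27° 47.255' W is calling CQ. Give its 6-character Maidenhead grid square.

HM67ck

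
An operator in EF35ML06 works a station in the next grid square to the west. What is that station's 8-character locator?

EF35ll96

Longitude extended square 0; −1 → -1, wraps to 9, carry into subsquare.
Longitude subsquare m = 12; −1 → 11 = l.
The latitude characters are unchanged.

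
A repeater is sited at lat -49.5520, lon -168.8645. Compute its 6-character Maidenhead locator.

Shift to the Maidenhead origin (180°W, 90°S): lon 11.1355, lat 40.4480.
Field (20°×10°, letters A–R): 11.1355/20 → 0 → A, 40.4480/10 → 4 → E; chars AE.
Square (2°×1°, digits 0–9): 11.1355/2 → 5, 0.4480/1 → 0; chars 50.
Subsquare (5′×2.5′, letters a–x): 1.1355/0.0833333 → 13 → n, 0.4480/0.0416667 → 10 → k; chars nk.

AE50nk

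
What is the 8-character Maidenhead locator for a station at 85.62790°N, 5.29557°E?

JR25pp50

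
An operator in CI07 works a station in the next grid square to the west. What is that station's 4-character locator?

Longitude square 0; −1 → -1, wraps to 9, carry into field.
Longitude field C = 2; −1 → 1 = B.
The latitude characters are unchanged.

BI97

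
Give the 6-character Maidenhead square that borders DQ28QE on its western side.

Longitude subsquare q = 16; −1 → 15 = p.
The latitude characters are unchanged.

DQ28pe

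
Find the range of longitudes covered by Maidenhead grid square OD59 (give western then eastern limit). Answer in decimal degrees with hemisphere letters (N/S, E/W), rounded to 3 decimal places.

110.000° E, 112.000° E

Field O=14, D=3: +14·20° lon, +3·10° lat → SW at lon 100°, lat -60°.
Square 5, 9: +5·2° lon, +9·1° lat → SW at lon 110°, lat -51°.
Cell spans 2° lon × 1° lat.
west 110.000° E, east 112.000° E.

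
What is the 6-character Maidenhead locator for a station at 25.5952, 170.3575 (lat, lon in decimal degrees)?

Offset from 180°W / 90°S: lon 350.3575°, lat 115.5952°.
Field (20°×10°, letters A–R): 350.3575/20 → 17 → R, 115.5952/10 → 11 → L; chars RL.
Square (2°×1°, digits 0–9): 10.3575/2 → 5, 5.5952/1 → 5; chars 55.
Subsquare (5′×2.5′, letters a–x): 0.3575/0.0833333 → 4 → e, 0.5952/0.0416667 → 14 → o; chars eo.

RL55eo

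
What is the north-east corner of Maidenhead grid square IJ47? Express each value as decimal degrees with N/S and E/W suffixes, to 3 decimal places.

8.000° N, 10.000° W

Field I=8, J=9: +8·20° lon, +9·10° lat → SW at lon -20°, lat 0°.
Square 4, 7: +4·2° lon, +7·1° lat → SW at lon -12°, lat 7°.
Cell spans 2° lon × 1° lat. NE corner is SW corner plus one full cell.
latitude 8.000° N, longitude 10.000° W.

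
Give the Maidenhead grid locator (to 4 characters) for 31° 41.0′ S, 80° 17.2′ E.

Offset from 180°W / 90°S: lon 260.29°, lat 58.32°.
Field (20°×10°, letters A–R): 260.29/20 → 13 → N, 58.32/10 → 5 → F; chars NF.
Square (2°×1°, digits 0–9): 0.29/2 → 0, 8.32/1 → 8; chars 08.

NF08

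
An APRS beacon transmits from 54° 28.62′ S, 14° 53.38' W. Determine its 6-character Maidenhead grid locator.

ID25nm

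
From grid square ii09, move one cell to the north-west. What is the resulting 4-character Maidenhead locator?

Longitude square 0; −1 → -1, wraps to 9, carry into field.
Longitude field I = 8; −1 → 7 = H.
Latitude square 9; +1 → 10, wraps to 0, carry into field.
Latitude field I = 8; +1 → 9 = J.

HJ90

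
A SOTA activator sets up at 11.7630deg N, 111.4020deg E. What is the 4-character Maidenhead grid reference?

OK51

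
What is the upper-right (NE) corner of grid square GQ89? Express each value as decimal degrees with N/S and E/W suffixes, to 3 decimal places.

80.000° N, 42.000° W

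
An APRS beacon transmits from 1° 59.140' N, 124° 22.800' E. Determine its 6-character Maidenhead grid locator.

PJ21ex

Shift to the Maidenhead origin (180°W, 90°S): lon 304.3800, lat 91.9857.
Field: lon ⌊304.3800/20⌋ = 15 → P; lat ⌊91.9857/10⌋ = 9 → J.
Square: lon ⌊4.3800/2⌋ = 2; lat ⌊1.9857/1⌋ = 1.
Subsquare: lon ⌊0.3800/0.0833333⌋ = 4 → e; lat ⌊0.9857/0.0416667⌋ = 23 → x.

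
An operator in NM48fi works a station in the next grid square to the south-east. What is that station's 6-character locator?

NM48gh

Longitude subsquare f = 5; +1 → 6 = g.
Latitude subsquare i = 8; −1 → 7 = h.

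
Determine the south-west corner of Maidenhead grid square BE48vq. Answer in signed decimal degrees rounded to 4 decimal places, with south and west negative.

Field B=1, E=4: +1·20° lon, +4·10° lat → SW at lon -160°, lat -50°.
Square 4, 8: +4·2° lon, +8·1° lat → SW at lon -152°, lat -42°.
Subsquare v=21, q=16: +21·0.0833333° lon, +16·0.0416667° lat → SW at lon -150.25°, lat -41.3333°.
latitude -41.3333, longitude -150.2500.

-41.3333, -150.2500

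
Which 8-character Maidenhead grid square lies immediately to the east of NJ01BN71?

NJ01bn81

Longitude extended square 7; +1 → 8.
The latitude characters are unchanged.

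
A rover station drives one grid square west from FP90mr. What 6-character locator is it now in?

Longitude subsquare m = 12; −1 → 11 = l.
The latitude characters are unchanged.

FP90lr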